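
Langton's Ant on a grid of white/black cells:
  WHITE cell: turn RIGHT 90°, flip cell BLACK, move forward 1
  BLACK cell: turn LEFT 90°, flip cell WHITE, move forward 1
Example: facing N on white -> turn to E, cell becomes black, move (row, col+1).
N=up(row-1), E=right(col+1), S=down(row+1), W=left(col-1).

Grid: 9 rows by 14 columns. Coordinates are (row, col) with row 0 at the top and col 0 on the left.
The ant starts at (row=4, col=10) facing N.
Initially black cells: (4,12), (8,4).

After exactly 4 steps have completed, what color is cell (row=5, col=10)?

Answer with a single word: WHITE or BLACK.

Step 1: on WHITE (4,10): turn R to E, flip to black, move to (4,11). |black|=3
Step 2: on WHITE (4,11): turn R to S, flip to black, move to (5,11). |black|=4
Step 3: on WHITE (5,11): turn R to W, flip to black, move to (5,10). |black|=5
Step 4: on WHITE (5,10): turn R to N, flip to black, move to (4,10). |black|=6

Answer: BLACK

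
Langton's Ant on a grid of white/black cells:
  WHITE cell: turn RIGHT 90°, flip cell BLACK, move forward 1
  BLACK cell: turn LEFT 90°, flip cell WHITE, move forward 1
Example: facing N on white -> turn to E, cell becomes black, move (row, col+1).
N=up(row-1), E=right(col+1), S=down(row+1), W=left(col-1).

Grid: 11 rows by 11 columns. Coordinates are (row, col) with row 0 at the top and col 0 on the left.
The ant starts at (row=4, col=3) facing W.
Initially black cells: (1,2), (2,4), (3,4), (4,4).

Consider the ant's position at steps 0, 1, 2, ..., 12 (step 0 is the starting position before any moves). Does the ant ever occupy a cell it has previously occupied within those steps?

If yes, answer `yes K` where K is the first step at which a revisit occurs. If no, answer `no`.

Step 1: on WHITE (4,3): turn R to N, flip to black, move to (3,3). |black|=5 — new cell
Step 2: on WHITE (3,3): turn R to E, flip to black, move to (3,4). |black|=6 — new cell
Step 3: on BLACK (3,4): turn L to N, flip to white, move to (2,4). |black|=5 — new cell
Step 4: on BLACK (2,4): turn L to W, flip to white, move to (2,3). |black|=4 — new cell
Step 5: on WHITE (2,3): turn R to N, flip to black, move to (1,3). |black|=5 — new cell
Step 6: on WHITE (1,3): turn R to E, flip to black, move to (1,4). |black|=6 — new cell
Step 7: on WHITE (1,4): turn R to S, flip to black, move to (2,4). |black|=7 — REVISIT

Answer: yes 7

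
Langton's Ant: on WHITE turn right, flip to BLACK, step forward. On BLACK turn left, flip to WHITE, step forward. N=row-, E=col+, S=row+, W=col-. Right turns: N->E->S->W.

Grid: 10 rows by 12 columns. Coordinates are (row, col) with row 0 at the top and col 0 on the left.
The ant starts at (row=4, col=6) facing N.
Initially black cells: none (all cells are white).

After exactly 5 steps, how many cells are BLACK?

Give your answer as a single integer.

Step 1: on WHITE (4,6): turn R to E, flip to black, move to (4,7). |black|=1
Step 2: on WHITE (4,7): turn R to S, flip to black, move to (5,7). |black|=2
Step 3: on WHITE (5,7): turn R to W, flip to black, move to (5,6). |black|=3
Step 4: on WHITE (5,6): turn R to N, flip to black, move to (4,6). |black|=4
Step 5: on BLACK (4,6): turn L to W, flip to white, move to (4,5). |black|=3

Answer: 3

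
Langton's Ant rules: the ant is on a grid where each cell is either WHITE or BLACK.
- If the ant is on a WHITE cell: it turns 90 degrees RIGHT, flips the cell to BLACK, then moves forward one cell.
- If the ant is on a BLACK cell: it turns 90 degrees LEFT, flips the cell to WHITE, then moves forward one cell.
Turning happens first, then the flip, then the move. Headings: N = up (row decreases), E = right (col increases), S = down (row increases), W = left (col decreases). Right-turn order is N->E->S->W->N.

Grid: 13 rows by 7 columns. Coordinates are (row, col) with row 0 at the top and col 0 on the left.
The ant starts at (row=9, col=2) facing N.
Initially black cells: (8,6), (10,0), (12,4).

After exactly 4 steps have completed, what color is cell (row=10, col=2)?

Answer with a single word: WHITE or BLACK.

Answer: BLACK

Derivation:
Step 1: on WHITE (9,2): turn R to E, flip to black, move to (9,3). |black|=4
Step 2: on WHITE (9,3): turn R to S, flip to black, move to (10,3). |black|=5
Step 3: on WHITE (10,3): turn R to W, flip to black, move to (10,2). |black|=6
Step 4: on WHITE (10,2): turn R to N, flip to black, move to (9,2). |black|=7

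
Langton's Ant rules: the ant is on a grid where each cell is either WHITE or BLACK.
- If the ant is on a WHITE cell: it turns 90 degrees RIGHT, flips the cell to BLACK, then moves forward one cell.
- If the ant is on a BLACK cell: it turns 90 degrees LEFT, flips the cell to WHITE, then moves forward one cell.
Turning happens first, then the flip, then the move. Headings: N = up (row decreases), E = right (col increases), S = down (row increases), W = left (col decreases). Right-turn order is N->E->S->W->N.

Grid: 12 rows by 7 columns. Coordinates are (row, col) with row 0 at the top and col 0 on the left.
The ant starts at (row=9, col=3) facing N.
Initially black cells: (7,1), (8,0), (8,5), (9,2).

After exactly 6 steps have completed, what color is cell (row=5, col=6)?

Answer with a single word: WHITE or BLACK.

Step 1: on WHITE (9,3): turn R to E, flip to black, move to (9,4). |black|=5
Step 2: on WHITE (9,4): turn R to S, flip to black, move to (10,4). |black|=6
Step 3: on WHITE (10,4): turn R to W, flip to black, move to (10,3). |black|=7
Step 4: on WHITE (10,3): turn R to N, flip to black, move to (9,3). |black|=8
Step 5: on BLACK (9,3): turn L to W, flip to white, move to (9,2). |black|=7
Step 6: on BLACK (9,2): turn L to S, flip to white, move to (10,2). |black|=6

Answer: WHITE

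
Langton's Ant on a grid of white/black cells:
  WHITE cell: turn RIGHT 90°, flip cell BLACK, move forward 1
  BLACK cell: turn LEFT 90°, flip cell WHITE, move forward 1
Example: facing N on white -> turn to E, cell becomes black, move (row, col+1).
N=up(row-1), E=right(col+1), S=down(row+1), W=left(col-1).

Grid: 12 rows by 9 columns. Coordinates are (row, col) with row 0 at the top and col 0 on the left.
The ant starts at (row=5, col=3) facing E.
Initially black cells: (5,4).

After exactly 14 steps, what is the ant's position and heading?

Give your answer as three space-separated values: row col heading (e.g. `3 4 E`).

Answer: 4 6 E

Derivation:
Step 1: on WHITE (5,3): turn R to S, flip to black, move to (6,3). |black|=2
Step 2: on WHITE (6,3): turn R to W, flip to black, move to (6,2). |black|=3
Step 3: on WHITE (6,2): turn R to N, flip to black, move to (5,2). |black|=4
Step 4: on WHITE (5,2): turn R to E, flip to black, move to (5,3). |black|=5
Step 5: on BLACK (5,3): turn L to N, flip to white, move to (4,3). |black|=4
Step 6: on WHITE (4,3): turn R to E, flip to black, move to (4,4). |black|=5
Step 7: on WHITE (4,4): turn R to S, flip to black, move to (5,4). |black|=6
Step 8: on BLACK (5,4): turn L to E, flip to white, move to (5,5). |black|=5
Step 9: on WHITE (5,5): turn R to S, flip to black, move to (6,5). |black|=6
Step 10: on WHITE (6,5): turn R to W, flip to black, move to (6,4). |black|=7
Step 11: on WHITE (6,4): turn R to N, flip to black, move to (5,4). |black|=8
Step 12: on WHITE (5,4): turn R to E, flip to black, move to (5,5). |black|=9
Step 13: on BLACK (5,5): turn L to N, flip to white, move to (4,5). |black|=8
Step 14: on WHITE (4,5): turn R to E, flip to black, move to (4,6). |black|=9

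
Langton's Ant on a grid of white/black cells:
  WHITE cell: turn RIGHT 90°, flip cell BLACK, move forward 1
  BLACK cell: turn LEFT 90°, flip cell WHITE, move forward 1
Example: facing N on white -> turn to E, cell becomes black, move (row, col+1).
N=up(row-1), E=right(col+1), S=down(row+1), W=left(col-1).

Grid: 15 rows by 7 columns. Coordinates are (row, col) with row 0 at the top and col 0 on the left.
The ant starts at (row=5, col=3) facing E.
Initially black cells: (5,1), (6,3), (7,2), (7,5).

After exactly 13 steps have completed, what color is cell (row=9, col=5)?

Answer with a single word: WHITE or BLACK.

Step 1: on WHITE (5,3): turn R to S, flip to black, move to (6,3). |black|=5
Step 2: on BLACK (6,3): turn L to E, flip to white, move to (6,4). |black|=4
Step 3: on WHITE (6,4): turn R to S, flip to black, move to (7,4). |black|=5
Step 4: on WHITE (7,4): turn R to W, flip to black, move to (7,3). |black|=6
Step 5: on WHITE (7,3): turn R to N, flip to black, move to (6,3). |black|=7
Step 6: on WHITE (6,3): turn R to E, flip to black, move to (6,4). |black|=8
Step 7: on BLACK (6,4): turn L to N, flip to white, move to (5,4). |black|=7
Step 8: on WHITE (5,4): turn R to E, flip to black, move to (5,5). |black|=8
Step 9: on WHITE (5,5): turn R to S, flip to black, move to (6,5). |black|=9
Step 10: on WHITE (6,5): turn R to W, flip to black, move to (6,4). |black|=10
Step 11: on WHITE (6,4): turn R to N, flip to black, move to (5,4). |black|=11
Step 12: on BLACK (5,4): turn L to W, flip to white, move to (5,3). |black|=10
Step 13: on BLACK (5,3): turn L to S, flip to white, move to (6,3). |black|=9

Answer: WHITE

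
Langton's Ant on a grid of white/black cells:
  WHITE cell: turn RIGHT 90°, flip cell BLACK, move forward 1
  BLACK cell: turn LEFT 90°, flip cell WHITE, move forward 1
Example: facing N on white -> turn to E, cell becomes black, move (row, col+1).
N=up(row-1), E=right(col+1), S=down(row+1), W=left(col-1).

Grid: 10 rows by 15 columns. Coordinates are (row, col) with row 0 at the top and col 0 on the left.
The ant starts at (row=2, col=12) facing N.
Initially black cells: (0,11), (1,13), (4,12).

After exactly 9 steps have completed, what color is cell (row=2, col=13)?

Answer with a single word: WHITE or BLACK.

Step 1: on WHITE (2,12): turn R to E, flip to black, move to (2,13). |black|=4
Step 2: on WHITE (2,13): turn R to S, flip to black, move to (3,13). |black|=5
Step 3: on WHITE (3,13): turn R to W, flip to black, move to (3,12). |black|=6
Step 4: on WHITE (3,12): turn R to N, flip to black, move to (2,12). |black|=7
Step 5: on BLACK (2,12): turn L to W, flip to white, move to (2,11). |black|=6
Step 6: on WHITE (2,11): turn R to N, flip to black, move to (1,11). |black|=7
Step 7: on WHITE (1,11): turn R to E, flip to black, move to (1,12). |black|=8
Step 8: on WHITE (1,12): turn R to S, flip to black, move to (2,12). |black|=9
Step 9: on WHITE (2,12): turn R to W, flip to black, move to (2,11). |black|=10

Answer: BLACK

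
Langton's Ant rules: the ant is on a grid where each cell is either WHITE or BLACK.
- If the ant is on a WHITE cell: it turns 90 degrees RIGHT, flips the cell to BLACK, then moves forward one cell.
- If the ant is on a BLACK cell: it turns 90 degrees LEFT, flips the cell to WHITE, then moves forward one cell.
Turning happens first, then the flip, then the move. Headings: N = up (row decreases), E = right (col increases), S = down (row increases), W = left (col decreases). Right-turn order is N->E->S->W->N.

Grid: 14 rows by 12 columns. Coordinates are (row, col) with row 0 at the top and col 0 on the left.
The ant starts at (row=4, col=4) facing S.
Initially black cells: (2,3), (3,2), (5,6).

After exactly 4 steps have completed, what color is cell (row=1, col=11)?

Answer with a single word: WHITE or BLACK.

Answer: WHITE

Derivation:
Step 1: on WHITE (4,4): turn R to W, flip to black, move to (4,3). |black|=4
Step 2: on WHITE (4,3): turn R to N, flip to black, move to (3,3). |black|=5
Step 3: on WHITE (3,3): turn R to E, flip to black, move to (3,4). |black|=6
Step 4: on WHITE (3,4): turn R to S, flip to black, move to (4,4). |black|=7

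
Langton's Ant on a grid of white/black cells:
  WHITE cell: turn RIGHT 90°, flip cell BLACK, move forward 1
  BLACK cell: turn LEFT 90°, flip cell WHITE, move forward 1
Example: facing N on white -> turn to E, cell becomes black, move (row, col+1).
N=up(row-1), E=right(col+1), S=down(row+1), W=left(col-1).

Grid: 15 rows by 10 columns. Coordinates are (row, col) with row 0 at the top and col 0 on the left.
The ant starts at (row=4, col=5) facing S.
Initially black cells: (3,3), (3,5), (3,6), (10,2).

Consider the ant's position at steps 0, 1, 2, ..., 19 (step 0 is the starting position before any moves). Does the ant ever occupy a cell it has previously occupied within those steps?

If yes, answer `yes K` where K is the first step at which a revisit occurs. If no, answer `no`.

Answer: yes 10

Derivation:
Step 1: on WHITE (4,5): turn R to W, flip to black, move to (4,4). |black|=5 — new cell
Step 2: on WHITE (4,4): turn R to N, flip to black, move to (3,4). |black|=6 — new cell
Step 3: on WHITE (3,4): turn R to E, flip to black, move to (3,5). |black|=7 — new cell
Step 4: on BLACK (3,5): turn L to N, flip to white, move to (2,5). |black|=6 — new cell
Step 5: on WHITE (2,5): turn R to E, flip to black, move to (2,6). |black|=7 — new cell
Step 6: on WHITE (2,6): turn R to S, flip to black, move to (3,6). |black|=8 — new cell
Step 7: on BLACK (3,6): turn L to E, flip to white, move to (3,7). |black|=7 — new cell
Step 8: on WHITE (3,7): turn R to S, flip to black, move to (4,7). |black|=8 — new cell
Step 9: on WHITE (4,7): turn R to W, flip to black, move to (4,6). |black|=9 — new cell
Step 10: on WHITE (4,6): turn R to N, flip to black, move to (3,6). |black|=10 — REVISIT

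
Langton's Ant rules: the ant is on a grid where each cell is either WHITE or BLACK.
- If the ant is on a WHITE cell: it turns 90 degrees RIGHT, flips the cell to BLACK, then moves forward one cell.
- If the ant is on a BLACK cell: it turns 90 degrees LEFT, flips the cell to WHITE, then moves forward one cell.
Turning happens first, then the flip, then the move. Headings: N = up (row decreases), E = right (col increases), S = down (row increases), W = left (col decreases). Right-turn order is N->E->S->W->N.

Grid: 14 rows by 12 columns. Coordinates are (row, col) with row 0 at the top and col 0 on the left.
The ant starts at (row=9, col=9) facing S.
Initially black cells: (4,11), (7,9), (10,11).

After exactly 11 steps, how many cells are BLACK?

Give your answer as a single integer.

Answer: 10

Derivation:
Step 1: on WHITE (9,9): turn R to W, flip to black, move to (9,8). |black|=4
Step 2: on WHITE (9,8): turn R to N, flip to black, move to (8,8). |black|=5
Step 3: on WHITE (8,8): turn R to E, flip to black, move to (8,9). |black|=6
Step 4: on WHITE (8,9): turn R to S, flip to black, move to (9,9). |black|=7
Step 5: on BLACK (9,9): turn L to E, flip to white, move to (9,10). |black|=6
Step 6: on WHITE (9,10): turn R to S, flip to black, move to (10,10). |black|=7
Step 7: on WHITE (10,10): turn R to W, flip to black, move to (10,9). |black|=8
Step 8: on WHITE (10,9): turn R to N, flip to black, move to (9,9). |black|=9
Step 9: on WHITE (9,9): turn R to E, flip to black, move to (9,10). |black|=10
Step 10: on BLACK (9,10): turn L to N, flip to white, move to (8,10). |black|=9
Step 11: on WHITE (8,10): turn R to E, flip to black, move to (8,11). |black|=10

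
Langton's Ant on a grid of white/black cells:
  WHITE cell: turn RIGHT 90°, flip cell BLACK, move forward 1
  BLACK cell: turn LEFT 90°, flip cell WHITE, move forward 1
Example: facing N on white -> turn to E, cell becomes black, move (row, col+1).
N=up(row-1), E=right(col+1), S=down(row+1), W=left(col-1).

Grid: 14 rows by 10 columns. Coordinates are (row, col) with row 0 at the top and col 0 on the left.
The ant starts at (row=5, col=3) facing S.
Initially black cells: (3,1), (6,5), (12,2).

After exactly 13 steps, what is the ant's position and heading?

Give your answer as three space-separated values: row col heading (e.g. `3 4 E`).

Step 1: on WHITE (5,3): turn R to W, flip to black, move to (5,2). |black|=4
Step 2: on WHITE (5,2): turn R to N, flip to black, move to (4,2). |black|=5
Step 3: on WHITE (4,2): turn R to E, flip to black, move to (4,3). |black|=6
Step 4: on WHITE (4,3): turn R to S, flip to black, move to (5,3). |black|=7
Step 5: on BLACK (5,3): turn L to E, flip to white, move to (5,4). |black|=6
Step 6: on WHITE (5,4): turn R to S, flip to black, move to (6,4). |black|=7
Step 7: on WHITE (6,4): turn R to W, flip to black, move to (6,3). |black|=8
Step 8: on WHITE (6,3): turn R to N, flip to black, move to (5,3). |black|=9
Step 9: on WHITE (5,3): turn R to E, flip to black, move to (5,4). |black|=10
Step 10: on BLACK (5,4): turn L to N, flip to white, move to (4,4). |black|=9
Step 11: on WHITE (4,4): turn R to E, flip to black, move to (4,5). |black|=10
Step 12: on WHITE (4,5): turn R to S, flip to black, move to (5,5). |black|=11
Step 13: on WHITE (5,5): turn R to W, flip to black, move to (5,4). |black|=12

Answer: 5 4 W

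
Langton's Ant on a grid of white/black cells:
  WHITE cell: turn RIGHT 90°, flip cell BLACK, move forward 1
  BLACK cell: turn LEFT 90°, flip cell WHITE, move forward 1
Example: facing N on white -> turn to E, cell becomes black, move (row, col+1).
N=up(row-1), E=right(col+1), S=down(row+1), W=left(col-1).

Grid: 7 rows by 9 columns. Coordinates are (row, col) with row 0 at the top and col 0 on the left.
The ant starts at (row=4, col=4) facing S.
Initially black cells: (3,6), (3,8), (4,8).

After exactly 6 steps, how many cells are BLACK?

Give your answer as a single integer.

Answer: 7

Derivation:
Step 1: on WHITE (4,4): turn R to W, flip to black, move to (4,3). |black|=4
Step 2: on WHITE (4,3): turn R to N, flip to black, move to (3,3). |black|=5
Step 3: on WHITE (3,3): turn R to E, flip to black, move to (3,4). |black|=6
Step 4: on WHITE (3,4): turn R to S, flip to black, move to (4,4). |black|=7
Step 5: on BLACK (4,4): turn L to E, flip to white, move to (4,5). |black|=6
Step 6: on WHITE (4,5): turn R to S, flip to black, move to (5,5). |black|=7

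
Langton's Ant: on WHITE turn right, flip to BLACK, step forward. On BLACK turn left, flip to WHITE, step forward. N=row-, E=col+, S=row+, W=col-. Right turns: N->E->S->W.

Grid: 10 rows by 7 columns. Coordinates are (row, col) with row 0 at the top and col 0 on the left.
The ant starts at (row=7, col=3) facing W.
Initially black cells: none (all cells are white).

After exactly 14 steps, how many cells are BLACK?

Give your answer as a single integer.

Step 1: on WHITE (7,3): turn R to N, flip to black, move to (6,3). |black|=1
Step 2: on WHITE (6,3): turn R to E, flip to black, move to (6,4). |black|=2
Step 3: on WHITE (6,4): turn R to S, flip to black, move to (7,4). |black|=3
Step 4: on WHITE (7,4): turn R to W, flip to black, move to (7,3). |black|=4
Step 5: on BLACK (7,3): turn L to S, flip to white, move to (8,3). |black|=3
Step 6: on WHITE (8,3): turn R to W, flip to black, move to (8,2). |black|=4
Step 7: on WHITE (8,2): turn R to N, flip to black, move to (7,2). |black|=5
Step 8: on WHITE (7,2): turn R to E, flip to black, move to (7,3). |black|=6
Step 9: on WHITE (7,3): turn R to S, flip to black, move to (8,3). |black|=7
Step 10: on BLACK (8,3): turn L to E, flip to white, move to (8,4). |black|=6
Step 11: on WHITE (8,4): turn R to S, flip to black, move to (9,4). |black|=7
Step 12: on WHITE (9,4): turn R to W, flip to black, move to (9,3). |black|=8
Step 13: on WHITE (9,3): turn R to N, flip to black, move to (8,3). |black|=9
Step 14: on WHITE (8,3): turn R to E, flip to black, move to (8,4). |black|=10

Answer: 10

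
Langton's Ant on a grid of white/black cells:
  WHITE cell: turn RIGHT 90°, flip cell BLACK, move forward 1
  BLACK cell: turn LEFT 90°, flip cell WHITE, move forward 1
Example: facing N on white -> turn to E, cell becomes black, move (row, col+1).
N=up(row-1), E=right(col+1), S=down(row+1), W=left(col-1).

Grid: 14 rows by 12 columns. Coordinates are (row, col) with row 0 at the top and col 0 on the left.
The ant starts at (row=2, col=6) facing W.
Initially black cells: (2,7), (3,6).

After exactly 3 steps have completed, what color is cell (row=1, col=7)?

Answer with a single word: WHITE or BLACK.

Step 1: on WHITE (2,6): turn R to N, flip to black, move to (1,6). |black|=3
Step 2: on WHITE (1,6): turn R to E, flip to black, move to (1,7). |black|=4
Step 3: on WHITE (1,7): turn R to S, flip to black, move to (2,7). |black|=5

Answer: BLACK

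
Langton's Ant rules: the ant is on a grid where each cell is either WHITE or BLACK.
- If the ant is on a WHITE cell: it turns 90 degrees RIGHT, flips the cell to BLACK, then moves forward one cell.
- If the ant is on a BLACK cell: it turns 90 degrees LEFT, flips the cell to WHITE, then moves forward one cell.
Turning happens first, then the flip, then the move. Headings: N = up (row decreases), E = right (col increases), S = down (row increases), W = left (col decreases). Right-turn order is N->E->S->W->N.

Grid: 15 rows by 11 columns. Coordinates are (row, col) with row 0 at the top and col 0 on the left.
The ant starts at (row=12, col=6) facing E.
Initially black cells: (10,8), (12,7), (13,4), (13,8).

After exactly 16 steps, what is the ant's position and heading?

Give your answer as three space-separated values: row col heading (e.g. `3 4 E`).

Answer: 12 10 E

Derivation:
Step 1: on WHITE (12,6): turn R to S, flip to black, move to (13,6). |black|=5
Step 2: on WHITE (13,6): turn R to W, flip to black, move to (13,5). |black|=6
Step 3: on WHITE (13,5): turn R to N, flip to black, move to (12,5). |black|=7
Step 4: on WHITE (12,5): turn R to E, flip to black, move to (12,6). |black|=8
Step 5: on BLACK (12,6): turn L to N, flip to white, move to (11,6). |black|=7
Step 6: on WHITE (11,6): turn R to E, flip to black, move to (11,7). |black|=8
Step 7: on WHITE (11,7): turn R to S, flip to black, move to (12,7). |black|=9
Step 8: on BLACK (12,7): turn L to E, flip to white, move to (12,8). |black|=8
Step 9: on WHITE (12,8): turn R to S, flip to black, move to (13,8). |black|=9
Step 10: on BLACK (13,8): turn L to E, flip to white, move to (13,9). |black|=8
Step 11: on WHITE (13,9): turn R to S, flip to black, move to (14,9). |black|=9
Step 12: on WHITE (14,9): turn R to W, flip to black, move to (14,8). |black|=10
Step 13: on WHITE (14,8): turn R to N, flip to black, move to (13,8). |black|=11
Step 14: on WHITE (13,8): turn R to E, flip to black, move to (13,9). |black|=12
Step 15: on BLACK (13,9): turn L to N, flip to white, move to (12,9). |black|=11
Step 16: on WHITE (12,9): turn R to E, flip to black, move to (12,10). |black|=12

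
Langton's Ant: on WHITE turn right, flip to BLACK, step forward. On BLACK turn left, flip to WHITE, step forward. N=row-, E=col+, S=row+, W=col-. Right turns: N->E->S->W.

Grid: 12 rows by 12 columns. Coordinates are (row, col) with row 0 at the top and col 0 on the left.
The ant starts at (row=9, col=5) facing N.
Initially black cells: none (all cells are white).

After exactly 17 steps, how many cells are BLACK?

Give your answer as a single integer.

Answer: 7

Derivation:
Step 1: on WHITE (9,5): turn R to E, flip to black, move to (9,6). |black|=1
Step 2: on WHITE (9,6): turn R to S, flip to black, move to (10,6). |black|=2
Step 3: on WHITE (10,6): turn R to W, flip to black, move to (10,5). |black|=3
Step 4: on WHITE (10,5): turn R to N, flip to black, move to (9,5). |black|=4
Step 5: on BLACK (9,5): turn L to W, flip to white, move to (9,4). |black|=3
Step 6: on WHITE (9,4): turn R to N, flip to black, move to (8,4). |black|=4
Step 7: on WHITE (8,4): turn R to E, flip to black, move to (8,5). |black|=5
Step 8: on WHITE (8,5): turn R to S, flip to black, move to (9,5). |black|=6
Step 9: on WHITE (9,5): turn R to W, flip to black, move to (9,4). |black|=7
Step 10: on BLACK (9,4): turn L to S, flip to white, move to (10,4). |black|=6
Step 11: on WHITE (10,4): turn R to W, flip to black, move to (10,3). |black|=7
Step 12: on WHITE (10,3): turn R to N, flip to black, move to (9,3). |black|=8
Step 13: on WHITE (9,3): turn R to E, flip to black, move to (9,4). |black|=9
Step 14: on WHITE (9,4): turn R to S, flip to black, move to (10,4). |black|=10
Step 15: on BLACK (10,4): turn L to E, flip to white, move to (10,5). |black|=9
Step 16: on BLACK (10,5): turn L to N, flip to white, move to (9,5). |black|=8
Step 17: on BLACK (9,5): turn L to W, flip to white, move to (9,4). |black|=7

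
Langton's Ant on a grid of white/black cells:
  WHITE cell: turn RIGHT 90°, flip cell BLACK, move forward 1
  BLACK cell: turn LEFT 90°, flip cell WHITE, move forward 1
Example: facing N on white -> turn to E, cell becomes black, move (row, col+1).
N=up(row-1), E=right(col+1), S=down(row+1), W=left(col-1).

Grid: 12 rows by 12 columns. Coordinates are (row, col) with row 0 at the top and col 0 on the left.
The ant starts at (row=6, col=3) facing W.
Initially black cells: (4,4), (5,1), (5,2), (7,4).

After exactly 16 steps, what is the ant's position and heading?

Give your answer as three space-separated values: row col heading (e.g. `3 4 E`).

Step 1: on WHITE (6,3): turn R to N, flip to black, move to (5,3). |black|=5
Step 2: on WHITE (5,3): turn R to E, flip to black, move to (5,4). |black|=6
Step 3: on WHITE (5,4): turn R to S, flip to black, move to (6,4). |black|=7
Step 4: on WHITE (6,4): turn R to W, flip to black, move to (6,3). |black|=8
Step 5: on BLACK (6,3): turn L to S, flip to white, move to (7,3). |black|=7
Step 6: on WHITE (7,3): turn R to W, flip to black, move to (7,2). |black|=8
Step 7: on WHITE (7,2): turn R to N, flip to black, move to (6,2). |black|=9
Step 8: on WHITE (6,2): turn R to E, flip to black, move to (6,3). |black|=10
Step 9: on WHITE (6,3): turn R to S, flip to black, move to (7,3). |black|=11
Step 10: on BLACK (7,3): turn L to E, flip to white, move to (7,4). |black|=10
Step 11: on BLACK (7,4): turn L to N, flip to white, move to (6,4). |black|=9
Step 12: on BLACK (6,4): turn L to W, flip to white, move to (6,3). |black|=8
Step 13: on BLACK (6,3): turn L to S, flip to white, move to (7,3). |black|=7
Step 14: on WHITE (7,3): turn R to W, flip to black, move to (7,2). |black|=8
Step 15: on BLACK (7,2): turn L to S, flip to white, move to (8,2). |black|=7
Step 16: on WHITE (8,2): turn R to W, flip to black, move to (8,1). |black|=8

Answer: 8 1 W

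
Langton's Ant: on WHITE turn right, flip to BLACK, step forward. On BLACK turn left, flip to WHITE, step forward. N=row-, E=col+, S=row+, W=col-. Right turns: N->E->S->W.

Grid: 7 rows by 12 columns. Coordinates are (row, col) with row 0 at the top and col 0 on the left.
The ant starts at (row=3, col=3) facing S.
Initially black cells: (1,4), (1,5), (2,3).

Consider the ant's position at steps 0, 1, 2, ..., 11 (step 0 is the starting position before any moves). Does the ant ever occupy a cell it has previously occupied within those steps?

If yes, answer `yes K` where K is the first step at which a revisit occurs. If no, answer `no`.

Answer: no

Derivation:
Step 1: on WHITE (3,3): turn R to W, flip to black, move to (3,2). |black|=4 — new cell
Step 2: on WHITE (3,2): turn R to N, flip to black, move to (2,2). |black|=5 — new cell
Step 3: on WHITE (2,2): turn R to E, flip to black, move to (2,3). |black|=6 — new cell
Step 4: on BLACK (2,3): turn L to N, flip to white, move to (1,3). |black|=5 — new cell
Step 5: on WHITE (1,3): turn R to E, flip to black, move to (1,4). |black|=6 — new cell
Step 6: on BLACK (1,4): turn L to N, flip to white, move to (0,4). |black|=5 — new cell
Step 7: on WHITE (0,4): turn R to E, flip to black, move to (0,5). |black|=6 — new cell
Step 8: on WHITE (0,5): turn R to S, flip to black, move to (1,5). |black|=7 — new cell
Step 9: on BLACK (1,5): turn L to E, flip to white, move to (1,6). |black|=6 — new cell
Step 10: on WHITE (1,6): turn R to S, flip to black, move to (2,6). |black|=7 — new cell
Step 11: on WHITE (2,6): turn R to W, flip to black, move to (2,5). |black|=8 — new cell
No revisit within 11 steps.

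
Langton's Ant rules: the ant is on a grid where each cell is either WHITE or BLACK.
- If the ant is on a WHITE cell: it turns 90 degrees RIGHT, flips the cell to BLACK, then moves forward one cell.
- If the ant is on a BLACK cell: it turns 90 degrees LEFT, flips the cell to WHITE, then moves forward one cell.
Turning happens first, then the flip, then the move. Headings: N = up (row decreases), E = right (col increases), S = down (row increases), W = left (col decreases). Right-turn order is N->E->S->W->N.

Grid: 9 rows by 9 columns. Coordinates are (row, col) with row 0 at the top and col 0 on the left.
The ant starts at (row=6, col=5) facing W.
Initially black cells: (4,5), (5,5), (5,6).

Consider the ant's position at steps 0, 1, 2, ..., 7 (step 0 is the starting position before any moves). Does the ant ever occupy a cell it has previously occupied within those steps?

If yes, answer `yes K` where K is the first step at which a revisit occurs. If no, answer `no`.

Step 1: on WHITE (6,5): turn R to N, flip to black, move to (5,5). |black|=4 — new cell
Step 2: on BLACK (5,5): turn L to W, flip to white, move to (5,4). |black|=3 — new cell
Step 3: on WHITE (5,4): turn R to N, flip to black, move to (4,4). |black|=4 — new cell
Step 4: on WHITE (4,4): turn R to E, flip to black, move to (4,5). |black|=5 — new cell
Step 5: on BLACK (4,5): turn L to N, flip to white, move to (3,5). |black|=4 — new cell
Step 6: on WHITE (3,5): turn R to E, flip to black, move to (3,6). |black|=5 — new cell
Step 7: on WHITE (3,6): turn R to S, flip to black, move to (4,6). |black|=6 — new cell
No revisit within 7 steps.

Answer: no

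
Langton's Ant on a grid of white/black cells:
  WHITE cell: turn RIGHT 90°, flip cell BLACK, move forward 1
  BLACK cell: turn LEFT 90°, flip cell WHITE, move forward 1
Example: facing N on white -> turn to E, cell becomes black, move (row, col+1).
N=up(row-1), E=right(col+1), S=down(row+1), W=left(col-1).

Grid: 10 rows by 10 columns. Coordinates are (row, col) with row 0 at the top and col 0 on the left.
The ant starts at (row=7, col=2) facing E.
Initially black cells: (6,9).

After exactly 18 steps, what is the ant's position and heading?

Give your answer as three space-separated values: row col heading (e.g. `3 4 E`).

Answer: 6 1 W

Derivation:
Step 1: on WHITE (7,2): turn R to S, flip to black, move to (8,2). |black|=2
Step 2: on WHITE (8,2): turn R to W, flip to black, move to (8,1). |black|=3
Step 3: on WHITE (8,1): turn R to N, flip to black, move to (7,1). |black|=4
Step 4: on WHITE (7,1): turn R to E, flip to black, move to (7,2). |black|=5
Step 5: on BLACK (7,2): turn L to N, flip to white, move to (6,2). |black|=4
Step 6: on WHITE (6,2): turn R to E, flip to black, move to (6,3). |black|=5
Step 7: on WHITE (6,3): turn R to S, flip to black, move to (7,3). |black|=6
Step 8: on WHITE (7,3): turn R to W, flip to black, move to (7,2). |black|=7
Step 9: on WHITE (7,2): turn R to N, flip to black, move to (6,2). |black|=8
Step 10: on BLACK (6,2): turn L to W, flip to white, move to (6,1). |black|=7
Step 11: on WHITE (6,1): turn R to N, flip to black, move to (5,1). |black|=8
Step 12: on WHITE (5,1): turn R to E, flip to black, move to (5,2). |black|=9
Step 13: on WHITE (5,2): turn R to S, flip to black, move to (6,2). |black|=10
Step 14: on WHITE (6,2): turn R to W, flip to black, move to (6,1). |black|=11
Step 15: on BLACK (6,1): turn L to S, flip to white, move to (7,1). |black|=10
Step 16: on BLACK (7,1): turn L to E, flip to white, move to (7,2). |black|=9
Step 17: on BLACK (7,2): turn L to N, flip to white, move to (6,2). |black|=8
Step 18: on BLACK (6,2): turn L to W, flip to white, move to (6,1). |black|=7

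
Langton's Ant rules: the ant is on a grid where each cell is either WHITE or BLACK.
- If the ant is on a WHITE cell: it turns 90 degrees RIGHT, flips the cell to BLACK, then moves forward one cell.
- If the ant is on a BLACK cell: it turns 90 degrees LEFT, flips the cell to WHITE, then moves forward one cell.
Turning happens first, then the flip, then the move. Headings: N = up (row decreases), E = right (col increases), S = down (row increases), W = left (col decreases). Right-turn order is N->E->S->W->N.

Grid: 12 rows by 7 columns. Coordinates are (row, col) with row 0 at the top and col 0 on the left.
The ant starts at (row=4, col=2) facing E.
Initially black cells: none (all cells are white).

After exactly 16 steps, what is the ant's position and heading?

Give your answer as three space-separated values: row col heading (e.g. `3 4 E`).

Step 1: on WHITE (4,2): turn R to S, flip to black, move to (5,2). |black|=1
Step 2: on WHITE (5,2): turn R to W, flip to black, move to (5,1). |black|=2
Step 3: on WHITE (5,1): turn R to N, flip to black, move to (4,1). |black|=3
Step 4: on WHITE (4,1): turn R to E, flip to black, move to (4,2). |black|=4
Step 5: on BLACK (4,2): turn L to N, flip to white, move to (3,2). |black|=3
Step 6: on WHITE (3,2): turn R to E, flip to black, move to (3,3). |black|=4
Step 7: on WHITE (3,3): turn R to S, flip to black, move to (4,3). |black|=5
Step 8: on WHITE (4,3): turn R to W, flip to black, move to (4,2). |black|=6
Step 9: on WHITE (4,2): turn R to N, flip to black, move to (3,2). |black|=7
Step 10: on BLACK (3,2): turn L to W, flip to white, move to (3,1). |black|=6
Step 11: on WHITE (3,1): turn R to N, flip to black, move to (2,1). |black|=7
Step 12: on WHITE (2,1): turn R to E, flip to black, move to (2,2). |black|=8
Step 13: on WHITE (2,2): turn R to S, flip to black, move to (3,2). |black|=9
Step 14: on WHITE (3,2): turn R to W, flip to black, move to (3,1). |black|=10
Step 15: on BLACK (3,1): turn L to S, flip to white, move to (4,1). |black|=9
Step 16: on BLACK (4,1): turn L to E, flip to white, move to (4,2). |black|=8

Answer: 4 2 E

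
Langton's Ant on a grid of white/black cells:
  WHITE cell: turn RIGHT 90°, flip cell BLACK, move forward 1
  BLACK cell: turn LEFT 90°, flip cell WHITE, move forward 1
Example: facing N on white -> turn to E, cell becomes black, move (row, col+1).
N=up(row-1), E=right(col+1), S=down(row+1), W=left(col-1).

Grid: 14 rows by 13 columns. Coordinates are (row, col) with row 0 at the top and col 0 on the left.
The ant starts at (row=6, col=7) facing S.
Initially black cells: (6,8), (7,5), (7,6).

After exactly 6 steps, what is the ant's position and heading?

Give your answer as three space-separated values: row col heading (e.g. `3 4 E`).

Answer: 5 8 N

Derivation:
Step 1: on WHITE (6,7): turn R to W, flip to black, move to (6,6). |black|=4
Step 2: on WHITE (6,6): turn R to N, flip to black, move to (5,6). |black|=5
Step 3: on WHITE (5,6): turn R to E, flip to black, move to (5,7). |black|=6
Step 4: on WHITE (5,7): turn R to S, flip to black, move to (6,7). |black|=7
Step 5: on BLACK (6,7): turn L to E, flip to white, move to (6,8). |black|=6
Step 6: on BLACK (6,8): turn L to N, flip to white, move to (5,8). |black|=5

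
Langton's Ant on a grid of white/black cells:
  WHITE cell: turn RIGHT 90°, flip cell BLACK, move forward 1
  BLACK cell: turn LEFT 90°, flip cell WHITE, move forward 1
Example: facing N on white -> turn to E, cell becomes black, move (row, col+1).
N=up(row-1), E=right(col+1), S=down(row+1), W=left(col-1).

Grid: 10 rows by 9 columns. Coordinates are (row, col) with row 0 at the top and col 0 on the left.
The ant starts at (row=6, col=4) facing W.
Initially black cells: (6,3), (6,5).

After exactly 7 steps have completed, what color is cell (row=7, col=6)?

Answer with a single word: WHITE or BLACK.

Step 1: on WHITE (6,4): turn R to N, flip to black, move to (5,4). |black|=3
Step 2: on WHITE (5,4): turn R to E, flip to black, move to (5,5). |black|=4
Step 3: on WHITE (5,5): turn R to S, flip to black, move to (6,5). |black|=5
Step 4: on BLACK (6,5): turn L to E, flip to white, move to (6,6). |black|=4
Step 5: on WHITE (6,6): turn R to S, flip to black, move to (7,6). |black|=5
Step 6: on WHITE (7,6): turn R to W, flip to black, move to (7,5). |black|=6
Step 7: on WHITE (7,5): turn R to N, flip to black, move to (6,5). |black|=7

Answer: BLACK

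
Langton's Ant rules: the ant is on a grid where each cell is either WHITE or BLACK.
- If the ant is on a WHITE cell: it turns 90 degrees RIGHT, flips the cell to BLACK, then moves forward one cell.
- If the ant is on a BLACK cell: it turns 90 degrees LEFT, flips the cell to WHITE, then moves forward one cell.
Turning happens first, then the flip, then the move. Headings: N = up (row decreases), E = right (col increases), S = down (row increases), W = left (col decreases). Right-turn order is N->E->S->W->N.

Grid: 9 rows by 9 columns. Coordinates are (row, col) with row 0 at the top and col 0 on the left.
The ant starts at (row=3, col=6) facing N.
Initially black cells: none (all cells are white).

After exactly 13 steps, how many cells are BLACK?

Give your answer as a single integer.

Answer: 9

Derivation:
Step 1: on WHITE (3,6): turn R to E, flip to black, move to (3,7). |black|=1
Step 2: on WHITE (3,7): turn R to S, flip to black, move to (4,7). |black|=2
Step 3: on WHITE (4,7): turn R to W, flip to black, move to (4,6). |black|=3
Step 4: on WHITE (4,6): turn R to N, flip to black, move to (3,6). |black|=4
Step 5: on BLACK (3,6): turn L to W, flip to white, move to (3,5). |black|=3
Step 6: on WHITE (3,5): turn R to N, flip to black, move to (2,5). |black|=4
Step 7: on WHITE (2,5): turn R to E, flip to black, move to (2,6). |black|=5
Step 8: on WHITE (2,6): turn R to S, flip to black, move to (3,6). |black|=6
Step 9: on WHITE (3,6): turn R to W, flip to black, move to (3,5). |black|=7
Step 10: on BLACK (3,5): turn L to S, flip to white, move to (4,5). |black|=6
Step 11: on WHITE (4,5): turn R to W, flip to black, move to (4,4). |black|=7
Step 12: on WHITE (4,4): turn R to N, flip to black, move to (3,4). |black|=8
Step 13: on WHITE (3,4): turn R to E, flip to black, move to (3,5). |black|=9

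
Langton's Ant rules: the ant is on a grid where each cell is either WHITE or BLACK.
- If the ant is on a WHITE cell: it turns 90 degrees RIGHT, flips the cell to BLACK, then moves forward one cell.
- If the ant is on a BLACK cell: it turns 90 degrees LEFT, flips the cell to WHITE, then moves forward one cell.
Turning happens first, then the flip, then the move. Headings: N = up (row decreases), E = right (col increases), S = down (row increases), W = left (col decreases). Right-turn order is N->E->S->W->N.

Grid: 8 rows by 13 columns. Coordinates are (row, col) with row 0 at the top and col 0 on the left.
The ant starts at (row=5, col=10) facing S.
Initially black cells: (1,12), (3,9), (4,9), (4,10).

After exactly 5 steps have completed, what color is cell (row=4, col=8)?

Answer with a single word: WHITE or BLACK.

Answer: BLACK

Derivation:
Step 1: on WHITE (5,10): turn R to W, flip to black, move to (5,9). |black|=5
Step 2: on WHITE (5,9): turn R to N, flip to black, move to (4,9). |black|=6
Step 3: on BLACK (4,9): turn L to W, flip to white, move to (4,8). |black|=5
Step 4: on WHITE (4,8): turn R to N, flip to black, move to (3,8). |black|=6
Step 5: on WHITE (3,8): turn R to E, flip to black, move to (3,9). |black|=7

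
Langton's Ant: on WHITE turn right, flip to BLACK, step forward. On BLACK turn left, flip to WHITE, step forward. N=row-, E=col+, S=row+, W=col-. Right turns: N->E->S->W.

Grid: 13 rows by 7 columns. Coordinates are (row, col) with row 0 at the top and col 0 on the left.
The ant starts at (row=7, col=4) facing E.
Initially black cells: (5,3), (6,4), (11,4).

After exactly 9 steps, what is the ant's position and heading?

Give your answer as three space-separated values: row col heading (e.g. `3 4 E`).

Answer: 4 2 N

Derivation:
Step 1: on WHITE (7,4): turn R to S, flip to black, move to (8,4). |black|=4
Step 2: on WHITE (8,4): turn R to W, flip to black, move to (8,3). |black|=5
Step 3: on WHITE (8,3): turn R to N, flip to black, move to (7,3). |black|=6
Step 4: on WHITE (7,3): turn R to E, flip to black, move to (7,4). |black|=7
Step 5: on BLACK (7,4): turn L to N, flip to white, move to (6,4). |black|=6
Step 6: on BLACK (6,4): turn L to W, flip to white, move to (6,3). |black|=5
Step 7: on WHITE (6,3): turn R to N, flip to black, move to (5,3). |black|=6
Step 8: on BLACK (5,3): turn L to W, flip to white, move to (5,2). |black|=5
Step 9: on WHITE (5,2): turn R to N, flip to black, move to (4,2). |black|=6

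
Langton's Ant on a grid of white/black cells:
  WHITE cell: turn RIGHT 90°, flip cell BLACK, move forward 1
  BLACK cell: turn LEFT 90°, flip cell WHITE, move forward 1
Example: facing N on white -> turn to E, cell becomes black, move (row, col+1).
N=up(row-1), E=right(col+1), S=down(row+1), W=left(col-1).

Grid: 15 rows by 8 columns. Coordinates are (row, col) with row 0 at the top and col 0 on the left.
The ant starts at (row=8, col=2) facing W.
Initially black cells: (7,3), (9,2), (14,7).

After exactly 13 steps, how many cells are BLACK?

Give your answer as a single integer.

Step 1: on WHITE (8,2): turn R to N, flip to black, move to (7,2). |black|=4
Step 2: on WHITE (7,2): turn R to E, flip to black, move to (7,3). |black|=5
Step 3: on BLACK (7,3): turn L to N, flip to white, move to (6,3). |black|=4
Step 4: on WHITE (6,3): turn R to E, flip to black, move to (6,4). |black|=5
Step 5: on WHITE (6,4): turn R to S, flip to black, move to (7,4). |black|=6
Step 6: on WHITE (7,4): turn R to W, flip to black, move to (7,3). |black|=7
Step 7: on WHITE (7,3): turn R to N, flip to black, move to (6,3). |black|=8
Step 8: on BLACK (6,3): turn L to W, flip to white, move to (6,2). |black|=7
Step 9: on WHITE (6,2): turn R to N, flip to black, move to (5,2). |black|=8
Step 10: on WHITE (5,2): turn R to E, flip to black, move to (5,3). |black|=9
Step 11: on WHITE (5,3): turn R to S, flip to black, move to (6,3). |black|=10
Step 12: on WHITE (6,3): turn R to W, flip to black, move to (6,2). |black|=11
Step 13: on BLACK (6,2): turn L to S, flip to white, move to (7,2). |black|=10

Answer: 10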